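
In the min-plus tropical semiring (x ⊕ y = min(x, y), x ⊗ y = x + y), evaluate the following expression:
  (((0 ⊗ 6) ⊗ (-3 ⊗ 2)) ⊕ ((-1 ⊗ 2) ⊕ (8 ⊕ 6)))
(((0 ⊗ 6) ⊗ (-3 ⊗ 2)) ⊕ ((-1 ⊗ 2) ⊕ (8 ⊕ 6))) = 1

Expand innermost to outermost. Recall ⊕ takes the minimum of its arguments and ⊗ takes their sum. Working out the expression (((0 ⊗ 6) ⊗ (-3 ⊗ 2)) ⊕ ((-1 ⊗ 2) ⊕ (8 ⊕ 6))) gives 1.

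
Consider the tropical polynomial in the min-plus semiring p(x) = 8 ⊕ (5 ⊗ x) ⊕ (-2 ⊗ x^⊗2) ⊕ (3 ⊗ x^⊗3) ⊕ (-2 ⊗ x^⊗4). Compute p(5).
p(5) = 8

A tropical monomial a ⊗ x^⊗i evaluates to a + i · x. Evaluating each term at x = 5:
  Term 0 contributes 8 + 0 · 5 = 8
  Term 1 contributes 5 + 1 · 5 = 10
  Term 2 contributes -2 + 2 · 5 = 8
  Term 3 contributes 3 + 3 · 5 = 18
  Term 4 contributes -2 + 4 · 5 = 18
p(5) = ⊕ of these = min[8, 10, 8, 18, 18] = 8.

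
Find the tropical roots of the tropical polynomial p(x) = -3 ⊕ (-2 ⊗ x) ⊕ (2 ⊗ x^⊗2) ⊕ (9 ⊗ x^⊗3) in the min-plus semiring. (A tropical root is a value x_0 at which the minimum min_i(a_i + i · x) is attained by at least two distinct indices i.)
Roots: {-7, -4, -1}

Each tropical root is a break point of the lower envelope of the lines y = a_i + i · x (there are 4 lines, with slopes 0, 1, ..., 3). Only the lines that attain the minimum somewhere contribute to roots; other lines are dominated. Here the surviving (envelope) indices are i = 3, i = 2, i = 1, i = 0.
Intersections between consecutive envelope lines give the roots: for adjacent envelope indices i < j the intersection is x = (a_i − a_j) / (j − i). Reading off the sorted break points: {-7, -4, -1}.
Verification: at each break x_0, at least two indices attain the minimum of min_i(a_i + i · x_0).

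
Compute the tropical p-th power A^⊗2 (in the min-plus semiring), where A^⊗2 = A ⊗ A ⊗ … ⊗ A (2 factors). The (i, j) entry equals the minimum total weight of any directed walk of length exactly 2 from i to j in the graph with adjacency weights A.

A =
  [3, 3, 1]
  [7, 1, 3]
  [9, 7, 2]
A^⊗2 =
  [6, 4, 3]
  [8, 2, 4]
  [11, 8, 4]

Each entry (A^⊗2)_ij equals the minimum over all length-2 walks i = v_0 → v_1 → … → v_2 = j of Σ_t A[v_t][v_{t+1}]. For example, for (i, j) = (0, 2) we minimise over 3 possible intermediate vertex sequences; the minimum is 3, attained along the walk 0 → 2 → 2.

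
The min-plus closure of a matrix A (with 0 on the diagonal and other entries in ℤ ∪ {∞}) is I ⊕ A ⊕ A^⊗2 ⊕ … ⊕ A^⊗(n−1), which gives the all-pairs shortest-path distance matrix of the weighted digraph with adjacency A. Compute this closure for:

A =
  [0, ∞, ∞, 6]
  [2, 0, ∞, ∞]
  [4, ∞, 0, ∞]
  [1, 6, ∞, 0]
Closure =
  [0, 12, ∞, 6]
  [2, 0, ∞, 8]
  [4, 16, 0, 10]
  [1, 6, ∞, 0]

This is the Floyd-Warshall all-pairs shortest-path computation. For each intermediate vertex k = 0, 1, …, 3, update dist[i][j] ← min(dist[i][j], dist[i][k] + dist[k][j]). The final matrix gives, for each (i, j), the minimum total weight of any directed path from i to j (possibly empty when i = j).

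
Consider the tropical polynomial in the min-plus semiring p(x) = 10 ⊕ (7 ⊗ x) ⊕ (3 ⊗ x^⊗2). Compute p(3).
p(3) = 9

A tropical monomial a ⊗ x^⊗i evaluates to a + i · x. Evaluating each term at x = 3:
  Term 0 contributes 10 + 0 · 3 = 10
  Term 1 contributes 7 + 1 · 3 = 10
  Term 2 contributes 3 + 2 · 3 = 9
p(3) = ⊕ of these = min[10, 10, 9] = 9.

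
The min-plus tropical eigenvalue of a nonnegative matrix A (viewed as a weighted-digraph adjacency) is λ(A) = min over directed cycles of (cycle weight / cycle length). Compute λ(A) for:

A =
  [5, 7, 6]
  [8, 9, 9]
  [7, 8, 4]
λ(A) = 4

Enumerate directed cycles and compute their means (weight / length). Sample:
  cycle 0 → 0: weight = 5, length = 1, mean = 5/1 ≈ 5.000
  cycle 1 → 1: weight = 9, length = 1, mean = 9/1 ≈ 9.000
  cycle 2 → 2: weight = 4, length = 1, mean = 4/1 ≈ 4.000
  cycle 0 → 1 → 0: weight = 15, length = 2, mean = 15/2 ≈ 7.500
  cycle 0 → 2 → 0: weight = 13, length = 2, mean = 13/2 ≈ 6.500
  cycle 1 → 0 → 1: weight = 15, length = 2, mean = 15/2 ≈ 7.500
Minimum mean = 4.000, attained e.g. along the cycle 2 → 2 with weight 4 and length 1. So λ(A) = 4/1 = 4.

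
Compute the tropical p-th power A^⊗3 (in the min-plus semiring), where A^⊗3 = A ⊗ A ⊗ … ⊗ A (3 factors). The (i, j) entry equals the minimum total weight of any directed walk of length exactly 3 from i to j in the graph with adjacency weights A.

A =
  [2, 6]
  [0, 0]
A^⊗3 =
  [6, 6]
  [0, 0]

Each entry (A^⊗3)_ij equals the minimum over all length-3 walks i = v_0 → v_1 → … → v_3 = j of Σ_t A[v_t][v_{t+1}]. For example, for (i, j) = (0, 1) we minimise over 4 possible intermediate vertex sequences; the minimum is 6, attained along the walk 0 → 1 → 1 → 1.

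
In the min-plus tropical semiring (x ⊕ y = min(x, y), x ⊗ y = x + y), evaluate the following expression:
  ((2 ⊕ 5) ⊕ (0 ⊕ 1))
((2 ⊕ 5) ⊕ (0 ⊕ 1)) = 0

Expand innermost to outermost. Recall ⊕ takes the minimum of its arguments and ⊗ takes their sum. Working out the expression ((2 ⊕ 5) ⊕ (0 ⊕ 1)) gives 0.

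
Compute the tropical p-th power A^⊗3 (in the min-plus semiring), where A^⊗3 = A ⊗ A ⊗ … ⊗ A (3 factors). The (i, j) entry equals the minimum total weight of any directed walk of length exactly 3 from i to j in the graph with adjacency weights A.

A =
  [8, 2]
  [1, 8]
A^⊗3 =
  [11, 5]
  [4, 11]

Each entry (A^⊗3)_ij equals the minimum over all length-3 walks i = v_0 → v_1 → … → v_3 = j of Σ_t A[v_t][v_{t+1}]. For example, for (i, j) = (0, 1) we minimise over 4 possible intermediate vertex sequences; the minimum is 5, attained along the walk 0 → 1 → 0 → 1.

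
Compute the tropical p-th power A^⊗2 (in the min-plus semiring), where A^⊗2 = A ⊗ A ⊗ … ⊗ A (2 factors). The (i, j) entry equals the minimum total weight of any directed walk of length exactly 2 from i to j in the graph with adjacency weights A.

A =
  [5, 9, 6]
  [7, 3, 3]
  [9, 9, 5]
A^⊗2 =
  [10, 12, 11]
  [10, 6, 6]
  [14, 12, 10]

Each entry (A^⊗2)_ij equals the minimum over all length-2 walks i = v_0 → v_1 → … → v_2 = j of Σ_t A[v_t][v_{t+1}]. For example, for (i, j) = (0, 2) we minimise over 3 possible intermediate vertex sequences; the minimum is 11, attained along the walk 0 → 0 → 2.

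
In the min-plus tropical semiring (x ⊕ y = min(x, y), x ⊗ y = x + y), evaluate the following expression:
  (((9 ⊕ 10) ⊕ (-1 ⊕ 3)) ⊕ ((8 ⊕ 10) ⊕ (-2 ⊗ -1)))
(((9 ⊕ 10) ⊕ (-1 ⊕ 3)) ⊕ ((8 ⊕ 10) ⊕ (-2 ⊗ -1))) = -3

Expand innermost to outermost. Recall ⊕ takes the minimum of its arguments and ⊗ takes their sum. Working out the expression (((9 ⊕ 10) ⊕ (-1 ⊕ 3)) ⊕ ((8 ⊕ 10) ⊕ (-2 ⊗ -1))) gives -3.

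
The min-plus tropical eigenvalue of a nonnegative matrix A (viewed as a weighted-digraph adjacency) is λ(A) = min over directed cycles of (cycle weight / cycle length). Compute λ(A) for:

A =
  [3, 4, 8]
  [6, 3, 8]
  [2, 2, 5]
λ(A) = 3

Enumerate directed cycles and compute their means (weight / length). Sample:
  cycle 0 → 0: weight = 3, length = 1, mean = 3/1 ≈ 3.000
  cycle 1 → 1: weight = 3, length = 1, mean = 3/1 ≈ 3.000
  cycle 2 → 2: weight = 5, length = 1, mean = 5/1 ≈ 5.000
  cycle 0 → 1 → 0: weight = 10, length = 2, mean = 10/2 ≈ 5.000
  cycle 0 → 2 → 0: weight = 10, length = 2, mean = 10/2 ≈ 5.000
  cycle 1 → 0 → 1: weight = 10, length = 2, mean = 10/2 ≈ 5.000
Minimum mean = 3.000, attained e.g. along the cycle 0 → 0 with weight 3 and length 1. So λ(A) = 3/1 = 3.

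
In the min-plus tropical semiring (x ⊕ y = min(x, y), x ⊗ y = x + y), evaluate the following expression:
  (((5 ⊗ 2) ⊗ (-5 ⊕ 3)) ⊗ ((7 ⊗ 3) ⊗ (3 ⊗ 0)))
(((5 ⊗ 2) ⊗ (-5 ⊕ 3)) ⊗ ((7 ⊗ 3) ⊗ (3 ⊗ 0))) = 15

Expand innermost to outermost. Recall ⊕ takes the minimum of its arguments and ⊗ takes their sum. Working out the expression (((5 ⊗ 2) ⊗ (-5 ⊕ 3)) ⊗ ((7 ⊗ 3) ⊗ (3 ⊗ 0))) gives 15.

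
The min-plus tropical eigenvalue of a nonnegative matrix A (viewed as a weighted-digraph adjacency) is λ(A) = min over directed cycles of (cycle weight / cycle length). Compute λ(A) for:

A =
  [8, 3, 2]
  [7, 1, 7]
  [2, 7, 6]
λ(A) = 1

Enumerate directed cycles and compute their means (weight / length). Sample:
  cycle 0 → 0: weight = 8, length = 1, mean = 8/1 ≈ 8.000
  cycle 1 → 1: weight = 1, length = 1, mean = 1/1 ≈ 1.000
  cycle 2 → 2: weight = 6, length = 1, mean = 6/1 ≈ 6.000
  cycle 0 → 1 → 0: weight = 10, length = 2, mean = 10/2 ≈ 5.000
  cycle 0 → 2 → 0: weight = 4, length = 2, mean = 4/2 ≈ 2.000
  cycle 1 → 0 → 1: weight = 10, length = 2, mean = 10/2 ≈ 5.000
Minimum mean = 1.000, attained e.g. along the cycle 1 → 1 with weight 1 and length 1. So λ(A) = 1/1 = 1.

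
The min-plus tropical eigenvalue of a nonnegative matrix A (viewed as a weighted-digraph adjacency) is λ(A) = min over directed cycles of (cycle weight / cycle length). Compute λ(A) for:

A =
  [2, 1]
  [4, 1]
λ(A) = 1

Enumerate directed cycles and compute their means (weight / length). Sample:
  cycle 0 → 0: weight = 2, length = 1, mean = 2/1 ≈ 2.000
  cycle 1 → 1: weight = 1, length = 1, mean = 1/1 ≈ 1.000
  cycle 0 → 1 → 0: weight = 5, length = 2, mean = 5/2 ≈ 2.500
  cycle 1 → 0 → 1: weight = 5, length = 2, mean = 5/2 ≈ 2.500
Minimum mean = 1.000, attained e.g. along the cycle 1 → 1 with weight 1 and length 1. So λ(A) = 1/1 = 1.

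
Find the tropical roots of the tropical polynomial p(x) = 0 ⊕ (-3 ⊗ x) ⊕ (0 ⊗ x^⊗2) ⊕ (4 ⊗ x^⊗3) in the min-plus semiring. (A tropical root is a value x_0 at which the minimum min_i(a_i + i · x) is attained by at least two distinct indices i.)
Roots: {-4, -3, 3}

Each tropical root is a break point of the lower envelope of the lines y = a_i + i · x (there are 4 lines, with slopes 0, 1, ..., 3). Only the lines that attain the minimum somewhere contribute to roots; other lines are dominated. Here the surviving (envelope) indices are i = 3, i = 2, i = 1, i = 0.
Intersections between consecutive envelope lines give the roots: for adjacent envelope indices i < j the intersection is x = (a_i − a_j) / (j − i). Reading off the sorted break points: {-4, -3, 3}.
Verification: at each break x_0, at least two indices attain the minimum of min_i(a_i + i · x_0).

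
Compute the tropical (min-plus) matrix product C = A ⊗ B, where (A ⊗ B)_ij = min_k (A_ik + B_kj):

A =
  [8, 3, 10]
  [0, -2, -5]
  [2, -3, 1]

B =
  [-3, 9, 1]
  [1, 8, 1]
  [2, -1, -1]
A ⊗ B =
  [4, 9, 4]
  [-3, -6, -6]
  [-2, 0, -2]

Apply the min-plus product entry-by-entry:
  C[0][0] = min over k of (A[0][0] + B[0][0] = 8 + -3 = 5, A[0][1] + B[1][0] = 3 + 1 = 4, A[0][2] + B[2][0] = 10 + 2 = 12) = 4 (attained at k = 1)
  C[0][1] = min over k of (A[0][0] + B[0][1] = 8 + 9 = 17, A[0][1] + B[1][1] = 3 + 8 = 11, A[0][2] + B[2][1] = 10 + -1 = 9) = 9 (attained at k = 2)
  C[0][2] = min over k of (A[0][0] + B[0][2] = 8 + 1 = 9, A[0][1] + B[1][2] = 3 + 1 = 4, A[0][2] + B[2][2] = 10 + -1 = 9) = 4 (attained at k = 1)
  C[1][0] = min over k of (A[1][0] + B[0][0] = 0 + -3 = -3, A[1][1] + B[1][0] = -2 + 1 = -1, A[1][2] + B[2][0] = -5 + 2 = -3) = -3 (attained at k = 0)
  C[1][1] = min over k of (A[1][0] + B[0][1] = 0 + 9 = 9, A[1][1] + B[1][1] = -2 + 8 = 6, A[1][2] + B[2][1] = -5 + -1 = -6) = -6 (attained at k = 2)
  C[1][2] = min over k of (A[1][0] + B[0][2] = 0 + 1 = 1, A[1][1] + B[1][2] = -2 + 1 = -1, A[1][2] + B[2][2] = -5 + -1 = -6) = -6 (attained at k = 2)
  C[2][0] = min over k of (A[2][0] + B[0][0] = 2 + -3 = -1, A[2][1] + B[1][0] = -3 + 1 = -2, A[2][2] + B[2][0] = 1 + 2 = 3) = -2 (attained at k = 1)
  C[2][1] = min over k of (A[2][0] + B[0][1] = 2 + 9 = 11, A[2][1] + B[1][1] = -3 + 8 = 5, A[2][2] + B[2][1] = 1 + -1 = 0) = 0 (attained at k = 2)
  C[2][2] = min over k of (A[2][0] + B[0][2] = 2 + 1 = 3, A[2][1] + B[1][2] = -3 + 1 = -2, A[2][2] + B[2][2] = 1 + -1 = 0) = -2 (attained at k = 1)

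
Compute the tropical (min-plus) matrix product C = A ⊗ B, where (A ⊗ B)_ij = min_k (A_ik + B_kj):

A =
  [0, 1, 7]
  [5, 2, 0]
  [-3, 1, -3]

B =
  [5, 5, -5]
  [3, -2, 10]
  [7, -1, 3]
A ⊗ B =
  [4, -1, -5]
  [5, -1, 0]
  [2, -4, -8]

Apply the min-plus product entry-by-entry:
  C[0][0] = min over k of (A[0][0] + B[0][0] = 0 + 5 = 5, A[0][1] + B[1][0] = 1 + 3 = 4, A[0][2] + B[2][0] = 7 + 7 = 14) = 4 (attained at k = 1)
  C[0][1] = min over k of (A[0][0] + B[0][1] = 0 + 5 = 5, A[0][1] + B[1][1] = 1 + -2 = -1, A[0][2] + B[2][1] = 7 + -1 = 6) = -1 (attained at k = 1)
  C[0][2] = min over k of (A[0][0] + B[0][2] = 0 + -5 = -5, A[0][1] + B[1][2] = 1 + 10 = 11, A[0][2] + B[2][2] = 7 + 3 = 10) = -5 (attained at k = 0)
  C[1][0] = min over k of (A[1][0] + B[0][0] = 5 + 5 = 10, A[1][1] + B[1][0] = 2 + 3 = 5, A[1][2] + B[2][0] = 0 + 7 = 7) = 5 (attained at k = 1)
  C[1][1] = min over k of (A[1][0] + B[0][1] = 5 + 5 = 10, A[1][1] + B[1][1] = 2 + -2 = 0, A[1][2] + B[2][1] = 0 + -1 = -1) = -1 (attained at k = 2)
  C[1][2] = min over k of (A[1][0] + B[0][2] = 5 + -5 = 0, A[1][1] + B[1][2] = 2 + 10 = 12, A[1][2] + B[2][2] = 0 + 3 = 3) = 0 (attained at k = 0)
  C[2][0] = min over k of (A[2][0] + B[0][0] = -3 + 5 = 2, A[2][1] + B[1][0] = 1 + 3 = 4, A[2][2] + B[2][0] = -3 + 7 = 4) = 2 (attained at k = 0)
  C[2][1] = min over k of (A[2][0] + B[0][1] = -3 + 5 = 2, A[2][1] + B[1][1] = 1 + -2 = -1, A[2][2] + B[2][1] = -3 + -1 = -4) = -4 (attained at k = 2)
  C[2][2] = min over k of (A[2][0] + B[0][2] = -3 + -5 = -8, A[2][1] + B[1][2] = 1 + 10 = 11, A[2][2] + B[2][2] = -3 + 3 = 0) = -8 (attained at k = 0)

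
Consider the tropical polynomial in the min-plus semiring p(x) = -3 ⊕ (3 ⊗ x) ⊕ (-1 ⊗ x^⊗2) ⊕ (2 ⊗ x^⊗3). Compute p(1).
p(1) = -3

A tropical monomial a ⊗ x^⊗i evaluates to a + i · x. Evaluating each term at x = 1:
  Term 0 contributes -3 + 0 · 1 = -3
  Term 1 contributes 3 + 1 · 1 = 4
  Term 2 contributes -1 + 2 · 1 = 1
  Term 3 contributes 2 + 3 · 1 = 5
p(1) = ⊕ of these = min[-3, 4, 1, 5] = -3.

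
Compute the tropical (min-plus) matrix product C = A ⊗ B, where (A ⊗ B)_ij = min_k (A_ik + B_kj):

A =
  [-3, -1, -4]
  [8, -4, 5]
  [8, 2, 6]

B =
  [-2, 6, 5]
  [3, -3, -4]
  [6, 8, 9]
A ⊗ B =
  [-5, -4, -5]
  [-1, -7, -8]
  [5, -1, -2]

Apply the min-plus product entry-by-entry:
  C[0][0] = min over k of (A[0][0] + B[0][0] = -3 + -2 = -5, A[0][1] + B[1][0] = -1 + 3 = 2, A[0][2] + B[2][0] = -4 + 6 = 2) = -5 (attained at k = 0)
  C[0][1] = min over k of (A[0][0] + B[0][1] = -3 + 6 = 3, A[0][1] + B[1][1] = -1 + -3 = -4, A[0][2] + B[2][1] = -4 + 8 = 4) = -4 (attained at k = 1)
  C[0][2] = min over k of (A[0][0] + B[0][2] = -3 + 5 = 2, A[0][1] + B[1][2] = -1 + -4 = -5, A[0][2] + B[2][2] = -4 + 9 = 5) = -5 (attained at k = 1)
  C[1][0] = min over k of (A[1][0] + B[0][0] = 8 + -2 = 6, A[1][1] + B[1][0] = -4 + 3 = -1, A[1][2] + B[2][0] = 5 + 6 = 11) = -1 (attained at k = 1)
  C[1][1] = min over k of (A[1][0] + B[0][1] = 8 + 6 = 14, A[1][1] + B[1][1] = -4 + -3 = -7, A[1][2] + B[2][1] = 5 + 8 = 13) = -7 (attained at k = 1)
  C[1][2] = min over k of (A[1][0] + B[0][2] = 8 + 5 = 13, A[1][1] + B[1][2] = -4 + -4 = -8, A[1][2] + B[2][2] = 5 + 9 = 14) = -8 (attained at k = 1)
  C[2][0] = min over k of (A[2][0] + B[0][0] = 8 + -2 = 6, A[2][1] + B[1][0] = 2 + 3 = 5, A[2][2] + B[2][0] = 6 + 6 = 12) = 5 (attained at k = 1)
  C[2][1] = min over k of (A[2][0] + B[0][1] = 8 + 6 = 14, A[2][1] + B[1][1] = 2 + -3 = -1, A[2][2] + B[2][1] = 6 + 8 = 14) = -1 (attained at k = 1)
  C[2][2] = min over k of (A[2][0] + B[0][2] = 8 + 5 = 13, A[2][1] + B[1][2] = 2 + -4 = -2, A[2][2] + B[2][2] = 6 + 9 = 15) = -2 (attained at k = 1)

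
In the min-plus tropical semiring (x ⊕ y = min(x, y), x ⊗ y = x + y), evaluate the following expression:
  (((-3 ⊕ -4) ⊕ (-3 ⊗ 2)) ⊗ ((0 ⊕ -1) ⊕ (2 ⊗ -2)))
(((-3 ⊕ -4) ⊕ (-3 ⊗ 2)) ⊗ ((0 ⊕ -1) ⊕ (2 ⊗ -2))) = -5

Expand innermost to outermost. Recall ⊕ takes the minimum of its arguments and ⊗ takes their sum. Working out the expression (((-3 ⊕ -4) ⊕ (-3 ⊗ 2)) ⊗ ((0 ⊕ -1) ⊕ (2 ⊗ -2))) gives -5.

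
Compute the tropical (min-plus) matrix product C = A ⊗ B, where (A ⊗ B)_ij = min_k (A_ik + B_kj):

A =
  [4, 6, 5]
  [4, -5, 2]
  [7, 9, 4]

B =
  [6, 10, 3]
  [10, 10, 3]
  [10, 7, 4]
A ⊗ B =
  [10, 12, 7]
  [5, 5, -2]
  [13, 11, 8]

Apply the min-plus product entry-by-entry:
  C[0][0] = min over k of (A[0][0] + B[0][0] = 4 + 6 = 10, A[0][1] + B[1][0] = 6 + 10 = 16, A[0][2] + B[2][0] = 5 + 10 = 15) = 10 (attained at k = 0)
  C[0][1] = min over k of (A[0][0] + B[0][1] = 4 + 10 = 14, A[0][1] + B[1][1] = 6 + 10 = 16, A[0][2] + B[2][1] = 5 + 7 = 12) = 12 (attained at k = 2)
  C[0][2] = min over k of (A[0][0] + B[0][2] = 4 + 3 = 7, A[0][1] + B[1][2] = 6 + 3 = 9, A[0][2] + B[2][2] = 5 + 4 = 9) = 7 (attained at k = 0)
  C[1][0] = min over k of (A[1][0] + B[0][0] = 4 + 6 = 10, A[1][1] + B[1][0] = -5 + 10 = 5, A[1][2] + B[2][0] = 2 + 10 = 12) = 5 (attained at k = 1)
  C[1][1] = min over k of (A[1][0] + B[0][1] = 4 + 10 = 14, A[1][1] + B[1][1] = -5 + 10 = 5, A[1][2] + B[2][1] = 2 + 7 = 9) = 5 (attained at k = 1)
  C[1][2] = min over k of (A[1][0] + B[0][2] = 4 + 3 = 7, A[1][1] + B[1][2] = -5 + 3 = -2, A[1][2] + B[2][2] = 2 + 4 = 6) = -2 (attained at k = 1)
  C[2][0] = min over k of (A[2][0] + B[0][0] = 7 + 6 = 13, A[2][1] + B[1][0] = 9 + 10 = 19, A[2][2] + B[2][0] = 4 + 10 = 14) = 13 (attained at k = 0)
  C[2][1] = min over k of (A[2][0] + B[0][1] = 7 + 10 = 17, A[2][1] + B[1][1] = 9 + 10 = 19, A[2][2] + B[2][1] = 4 + 7 = 11) = 11 (attained at k = 2)
  C[2][2] = min over k of (A[2][0] + B[0][2] = 7 + 3 = 10, A[2][1] + B[1][2] = 9 + 3 = 12, A[2][2] + B[2][2] = 4 + 4 = 8) = 8 (attained at k = 2)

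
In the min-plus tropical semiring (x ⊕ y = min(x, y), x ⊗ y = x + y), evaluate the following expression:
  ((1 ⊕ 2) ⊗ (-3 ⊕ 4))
((1 ⊕ 2) ⊗ (-3 ⊕ 4)) = -2

Expand innermost to outermost. Recall ⊕ takes the minimum of its arguments and ⊗ takes their sum. Working out the expression ((1 ⊕ 2) ⊗ (-3 ⊕ 4)) gives -2.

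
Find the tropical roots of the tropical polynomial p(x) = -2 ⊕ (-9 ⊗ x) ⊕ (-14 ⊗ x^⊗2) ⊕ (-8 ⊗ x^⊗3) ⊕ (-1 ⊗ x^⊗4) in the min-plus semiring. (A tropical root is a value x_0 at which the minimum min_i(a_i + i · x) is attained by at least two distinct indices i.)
Roots: {-7, -6, 5, 7}

Each tropical root is a break point of the lower envelope of the lines y = a_i + i · x (there are 5 lines, with slopes 0, 1, ..., 4). Only the lines that attain the minimum somewhere contribute to roots; other lines are dominated. Here the surviving (envelope) indices are i = 4, i = 3, i = 2, i = 1, i = 0.
Intersections between consecutive envelope lines give the roots: for adjacent envelope indices i < j the intersection is x = (a_i − a_j) / (j − i). Reading off the sorted break points: {-7, -6, 5, 7}.
Verification: at each break x_0, at least two indices attain the minimum of min_i(a_i + i · x_0).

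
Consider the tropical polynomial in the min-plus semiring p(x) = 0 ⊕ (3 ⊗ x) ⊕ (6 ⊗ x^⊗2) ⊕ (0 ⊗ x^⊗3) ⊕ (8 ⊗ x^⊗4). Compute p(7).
p(7) = 0

A tropical monomial a ⊗ x^⊗i evaluates to a + i · x. Evaluating each term at x = 7:
  Term 0 contributes 0 + 0 · 7 = 0
  Term 1 contributes 3 + 1 · 7 = 10
  Term 2 contributes 6 + 2 · 7 = 20
  Term 3 contributes 0 + 3 · 7 = 21
  Term 4 contributes 8 + 4 · 7 = 36
p(7) = ⊕ of these = min[0, 10, 20, 21, 36] = 0.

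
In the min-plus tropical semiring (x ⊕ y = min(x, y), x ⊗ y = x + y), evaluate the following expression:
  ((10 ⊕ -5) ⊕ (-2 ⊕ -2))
((10 ⊕ -5) ⊕ (-2 ⊕ -2)) = -5

Expand innermost to outermost. Recall ⊕ takes the minimum of its arguments and ⊗ takes their sum. Working out the expression ((10 ⊕ -5) ⊕ (-2 ⊕ -2)) gives -5.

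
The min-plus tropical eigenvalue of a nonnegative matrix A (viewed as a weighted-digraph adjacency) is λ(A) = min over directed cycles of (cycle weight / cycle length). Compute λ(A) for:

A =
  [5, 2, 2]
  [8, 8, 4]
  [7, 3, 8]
λ(A) = 7/2

Enumerate directed cycles and compute their means (weight / length). Sample:
  cycle 0 → 0: weight = 5, length = 1, mean = 5/1 ≈ 5.000
  cycle 1 → 1: weight = 8, length = 1, mean = 8/1 ≈ 8.000
  cycle 2 → 2: weight = 8, length = 1, mean = 8/1 ≈ 8.000
  cycle 0 → 1 → 0: weight = 10, length = 2, mean = 10/2 ≈ 5.000
  cycle 0 → 2 → 0: weight = 9, length = 2, mean = 9/2 ≈ 4.500
  cycle 1 → 0 → 1: weight = 10, length = 2, mean = 10/2 ≈ 5.000
Minimum mean = 3.500, attained e.g. along the cycle 1 → 2 → 1 with weight 7 and length 2. So λ(A) = 7/2 = 7/2.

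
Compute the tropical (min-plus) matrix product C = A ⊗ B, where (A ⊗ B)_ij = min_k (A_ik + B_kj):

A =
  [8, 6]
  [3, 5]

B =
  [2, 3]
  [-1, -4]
A ⊗ B =
  [5, 2]
  [4, 1]

Apply the min-plus product entry-by-entry:
  C[0][0] = min over k of (A[0][0] + B[0][0] = 8 + 2 = 10, A[0][1] + B[1][0] = 6 + -1 = 5) = 5 (attained at k = 1)
  C[0][1] = min over k of (A[0][0] + B[0][1] = 8 + 3 = 11, A[0][1] + B[1][1] = 6 + -4 = 2) = 2 (attained at k = 1)
  C[1][0] = min over k of (A[1][0] + B[0][0] = 3 + 2 = 5, A[1][1] + B[1][0] = 5 + -1 = 4) = 4 (attained at k = 1)
  C[1][1] = min over k of (A[1][0] + B[0][1] = 3 + 3 = 6, A[1][1] + B[1][1] = 5 + -4 = 1) = 1 (attained at k = 1)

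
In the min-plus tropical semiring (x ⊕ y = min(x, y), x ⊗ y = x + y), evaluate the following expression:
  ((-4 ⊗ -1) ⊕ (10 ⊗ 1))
((-4 ⊗ -1) ⊕ (10 ⊗ 1)) = -5

Expand innermost to outermost. Recall ⊕ takes the minimum of its arguments and ⊗ takes their sum. Working out the expression ((-4 ⊗ -1) ⊕ (10 ⊗ 1)) gives -5.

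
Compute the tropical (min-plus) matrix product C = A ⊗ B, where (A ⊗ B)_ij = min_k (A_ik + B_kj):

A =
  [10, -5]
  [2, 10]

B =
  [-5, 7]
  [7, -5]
A ⊗ B =
  [2, -10]
  [-3, 5]

Apply the min-plus product entry-by-entry:
  C[0][0] = min over k of (A[0][0] + B[0][0] = 10 + -5 = 5, A[0][1] + B[1][0] = -5 + 7 = 2) = 2 (attained at k = 1)
  C[0][1] = min over k of (A[0][0] + B[0][1] = 10 + 7 = 17, A[0][1] + B[1][1] = -5 + -5 = -10) = -10 (attained at k = 1)
  C[1][0] = min over k of (A[1][0] + B[0][0] = 2 + -5 = -3, A[1][1] + B[1][0] = 10 + 7 = 17) = -3 (attained at k = 0)
  C[1][1] = min over k of (A[1][0] + B[0][1] = 2 + 7 = 9, A[1][1] + B[1][1] = 10 + -5 = 5) = 5 (attained at k = 1)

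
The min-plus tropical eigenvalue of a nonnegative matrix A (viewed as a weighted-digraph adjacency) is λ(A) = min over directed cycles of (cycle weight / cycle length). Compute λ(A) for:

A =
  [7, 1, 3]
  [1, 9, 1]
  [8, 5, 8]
λ(A) = 1

Enumerate directed cycles and compute their means (weight / length). Sample:
  cycle 0 → 0: weight = 7, length = 1, mean = 7/1 ≈ 7.000
  cycle 1 → 1: weight = 9, length = 1, mean = 9/1 ≈ 9.000
  cycle 2 → 2: weight = 8, length = 1, mean = 8/1 ≈ 8.000
  cycle 0 → 1 → 0: weight = 2, length = 2, mean = 2/2 ≈ 1.000
  cycle 0 → 2 → 0: weight = 11, length = 2, mean = 11/2 ≈ 5.500
  cycle 1 → 0 → 1: weight = 2, length = 2, mean = 2/2 ≈ 1.000
Minimum mean = 1.000, attained e.g. along the cycle 0 → 1 → 0 with weight 2 and length 2. So λ(A) = 2/2 = 1.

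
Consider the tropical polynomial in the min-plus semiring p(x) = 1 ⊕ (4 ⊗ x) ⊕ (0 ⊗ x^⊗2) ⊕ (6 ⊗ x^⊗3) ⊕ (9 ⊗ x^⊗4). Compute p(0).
p(0) = 0

A tropical monomial a ⊗ x^⊗i evaluates to a + i · x. Evaluating each term at x = 0:
  Term 0 contributes 1 + 0 · 0 = 1
  Term 1 contributes 4 + 1 · 0 = 4
  Term 2 contributes 0 + 2 · 0 = 0
  Term 3 contributes 6 + 3 · 0 = 6
  Term 4 contributes 9 + 4 · 0 = 9
p(0) = ⊕ of these = min[1, 4, 0, 6, 9] = 0.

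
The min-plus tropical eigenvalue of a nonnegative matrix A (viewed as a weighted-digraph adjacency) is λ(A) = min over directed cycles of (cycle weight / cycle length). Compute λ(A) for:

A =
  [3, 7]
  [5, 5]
λ(A) = 3

Enumerate directed cycles and compute their means (weight / length). Sample:
  cycle 0 → 0: weight = 3, length = 1, mean = 3/1 ≈ 3.000
  cycle 1 → 1: weight = 5, length = 1, mean = 5/1 ≈ 5.000
  cycle 0 → 1 → 0: weight = 12, length = 2, mean = 12/2 ≈ 6.000
  cycle 1 → 0 → 1: weight = 12, length = 2, mean = 12/2 ≈ 6.000
Minimum mean = 3.000, attained e.g. along the cycle 0 → 0 with weight 3 and length 1. So λ(A) = 3/1 = 3.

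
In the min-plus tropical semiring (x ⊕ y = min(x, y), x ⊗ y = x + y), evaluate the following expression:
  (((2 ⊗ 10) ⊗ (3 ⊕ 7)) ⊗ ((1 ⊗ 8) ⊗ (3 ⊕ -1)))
(((2 ⊗ 10) ⊗ (3 ⊕ 7)) ⊗ ((1 ⊗ 8) ⊗ (3 ⊕ -1))) = 23

Expand innermost to outermost. Recall ⊕ takes the minimum of its arguments and ⊗ takes their sum. Working out the expression (((2 ⊗ 10) ⊗ (3 ⊕ 7)) ⊗ ((1 ⊗ 8) ⊗ (3 ⊕ -1))) gives 23.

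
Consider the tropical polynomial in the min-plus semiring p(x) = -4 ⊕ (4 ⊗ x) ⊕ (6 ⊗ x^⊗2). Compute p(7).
p(7) = -4

A tropical monomial a ⊗ x^⊗i evaluates to a + i · x. Evaluating each term at x = 7:
  Term 0 contributes -4 + 0 · 7 = -4
  Term 1 contributes 4 + 1 · 7 = 11
  Term 2 contributes 6 + 2 · 7 = 20
p(7) = ⊕ of these = min[-4, 11, 20] = -4.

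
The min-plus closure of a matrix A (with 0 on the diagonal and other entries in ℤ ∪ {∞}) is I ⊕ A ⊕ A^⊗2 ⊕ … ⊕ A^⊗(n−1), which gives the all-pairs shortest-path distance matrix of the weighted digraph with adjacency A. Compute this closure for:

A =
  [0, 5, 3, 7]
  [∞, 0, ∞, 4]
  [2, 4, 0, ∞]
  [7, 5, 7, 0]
Closure =
  [0, 5, 3, 7]
  [11, 0, 11, 4]
  [2, 4, 0, 8]
  [7, 5, 7, 0]

This is the Floyd-Warshall all-pairs shortest-path computation. For each intermediate vertex k = 0, 1, …, 3, update dist[i][j] ← min(dist[i][j], dist[i][k] + dist[k][j]). The final matrix gives, for each (i, j), the minimum total weight of any directed path from i to j (possibly empty when i = j).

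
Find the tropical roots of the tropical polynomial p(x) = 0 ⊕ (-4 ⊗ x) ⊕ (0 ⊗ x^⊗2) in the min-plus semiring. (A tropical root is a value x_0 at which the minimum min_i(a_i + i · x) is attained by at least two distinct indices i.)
Roots: {-4, 4}

Each tropical root is a break point of the lower envelope of the lines y = a_i + i · x (there are 3 lines, with slopes 0, 1, ..., 2). Only the lines that attain the minimum somewhere contribute to roots; other lines are dominated. Here the surviving (envelope) indices are i = 2, i = 1, i = 0.
Intersections between consecutive envelope lines give the roots: for adjacent envelope indices i < j the intersection is x = (a_i − a_j) / (j − i). Reading off the sorted break points: {-4, 4}.
Verification: at each break x_0, at least two indices attain the minimum of min_i(a_i + i · x_0).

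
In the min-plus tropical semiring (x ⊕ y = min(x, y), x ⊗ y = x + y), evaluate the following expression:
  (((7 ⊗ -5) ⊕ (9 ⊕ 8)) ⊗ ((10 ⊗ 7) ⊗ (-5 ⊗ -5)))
(((7 ⊗ -5) ⊕ (9 ⊕ 8)) ⊗ ((10 ⊗ 7) ⊗ (-5 ⊗ -5))) = 9

Expand innermost to outermost. Recall ⊕ takes the minimum of its arguments and ⊗ takes their sum. Working out the expression (((7 ⊗ -5) ⊕ (9 ⊕ 8)) ⊗ ((10 ⊗ 7) ⊗ (-5 ⊗ -5))) gives 9.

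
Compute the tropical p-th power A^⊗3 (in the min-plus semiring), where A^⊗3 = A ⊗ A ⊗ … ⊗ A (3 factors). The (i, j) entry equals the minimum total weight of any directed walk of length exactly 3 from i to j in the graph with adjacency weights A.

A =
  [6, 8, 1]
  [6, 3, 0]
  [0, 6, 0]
A^⊗3 =
  [1, 7, 1]
  [0, 6, 0]
  [0, 6, 0]

Each entry (A^⊗3)_ij equals the minimum over all length-3 walks i = v_0 → v_1 → … → v_3 = j of Σ_t A[v_t][v_{t+1}]. For example, for (i, j) = (0, 2) we minimise over 9 possible intermediate vertex sequences; the minimum is 1, attained along the walk 0 → 2 → 2 → 2.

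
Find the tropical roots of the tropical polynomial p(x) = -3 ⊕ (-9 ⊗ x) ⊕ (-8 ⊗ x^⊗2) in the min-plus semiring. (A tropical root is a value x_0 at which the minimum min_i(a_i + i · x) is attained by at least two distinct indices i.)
Roots: {-1, 6}

Each tropical root is a break point of the lower envelope of the lines y = a_i + i · x (there are 3 lines, with slopes 0, 1, ..., 2). Only the lines that attain the minimum somewhere contribute to roots; other lines are dominated. Here the surviving (envelope) indices are i = 2, i = 1, i = 0.
Intersections between consecutive envelope lines give the roots: for adjacent envelope indices i < j the intersection is x = (a_i − a_j) / (j − i). Reading off the sorted break points: {-1, 6}.
Verification: at each break x_0, at least two indices attain the minimum of min_i(a_i + i · x_0).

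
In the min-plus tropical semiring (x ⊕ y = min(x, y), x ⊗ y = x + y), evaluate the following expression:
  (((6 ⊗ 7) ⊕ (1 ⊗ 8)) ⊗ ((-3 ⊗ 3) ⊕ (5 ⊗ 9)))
(((6 ⊗ 7) ⊕ (1 ⊗ 8)) ⊗ ((-3 ⊗ 3) ⊕ (5 ⊗ 9))) = 9

Expand innermost to outermost. Recall ⊕ takes the minimum of its arguments and ⊗ takes their sum. Working out the expression (((6 ⊗ 7) ⊕ (1 ⊗ 8)) ⊗ ((-3 ⊗ 3) ⊕ (5 ⊗ 9))) gives 9.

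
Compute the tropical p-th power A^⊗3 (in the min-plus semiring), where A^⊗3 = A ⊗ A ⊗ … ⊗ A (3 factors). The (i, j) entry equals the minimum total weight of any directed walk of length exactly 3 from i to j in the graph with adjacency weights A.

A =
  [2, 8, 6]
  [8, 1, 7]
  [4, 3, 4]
A^⊗3 =
  [6, 10, 10]
  [10, 3, 9]
  [8, 5, 11]

Each entry (A^⊗3)_ij equals the minimum over all length-3 walks i = v_0 → v_1 → … → v_3 = j of Σ_t A[v_t][v_{t+1}]. For example, for (i, j) = (0, 2) we minimise over 9 possible intermediate vertex sequences; the minimum is 10, attained along the walk 0 → 0 → 0 → 2.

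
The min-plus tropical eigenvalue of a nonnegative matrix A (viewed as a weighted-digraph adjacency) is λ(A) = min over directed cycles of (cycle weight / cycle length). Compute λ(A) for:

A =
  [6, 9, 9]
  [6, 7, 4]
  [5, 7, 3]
λ(A) = 3

Enumerate directed cycles and compute their means (weight / length). Sample:
  cycle 0 → 0: weight = 6, length = 1, mean = 6/1 ≈ 6.000
  cycle 1 → 1: weight = 7, length = 1, mean = 7/1 ≈ 7.000
  cycle 2 → 2: weight = 3, length = 1, mean = 3/1 ≈ 3.000
  cycle 0 → 1 → 0: weight = 15, length = 2, mean = 15/2 ≈ 7.500
  cycle 0 → 2 → 0: weight = 14, length = 2, mean = 14/2 ≈ 7.000
  cycle 1 → 0 → 1: weight = 15, length = 2, mean = 15/2 ≈ 7.500
Minimum mean = 3.000, attained e.g. along the cycle 2 → 2 with weight 3 and length 1. So λ(A) = 3/1 = 3.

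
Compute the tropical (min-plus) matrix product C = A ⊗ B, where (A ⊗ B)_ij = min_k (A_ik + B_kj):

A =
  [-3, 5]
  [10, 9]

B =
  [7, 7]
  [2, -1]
A ⊗ B =
  [4, 4]
  [11, 8]

Apply the min-plus product entry-by-entry:
  C[0][0] = min over k of (A[0][0] + B[0][0] = -3 + 7 = 4, A[0][1] + B[1][0] = 5 + 2 = 7) = 4 (attained at k = 0)
  C[0][1] = min over k of (A[0][0] + B[0][1] = -3 + 7 = 4, A[0][1] + B[1][1] = 5 + -1 = 4) = 4 (attained at k = 0)
  C[1][0] = min over k of (A[1][0] + B[0][0] = 10 + 7 = 17, A[1][1] + B[1][0] = 9 + 2 = 11) = 11 (attained at k = 1)
  C[1][1] = min over k of (A[1][0] + B[0][1] = 10 + 7 = 17, A[1][1] + B[1][1] = 9 + -1 = 8) = 8 (attained at k = 1)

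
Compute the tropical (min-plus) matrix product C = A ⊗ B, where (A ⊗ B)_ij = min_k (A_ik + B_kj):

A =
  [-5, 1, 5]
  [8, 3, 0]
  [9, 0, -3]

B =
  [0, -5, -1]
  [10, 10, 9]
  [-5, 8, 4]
A ⊗ B =
  [-5, -10, -6]
  [-5, 3, 4]
  [-8, 4, 1]

Apply the min-plus product entry-by-entry:
  C[0][0] = min over k of (A[0][0] + B[0][0] = -5 + 0 = -5, A[0][1] + B[1][0] = 1 + 10 = 11, A[0][2] + B[2][0] = 5 + -5 = 0) = -5 (attained at k = 0)
  C[0][1] = min over k of (A[0][0] + B[0][1] = -5 + -5 = -10, A[0][1] + B[1][1] = 1 + 10 = 11, A[0][2] + B[2][1] = 5 + 8 = 13) = -10 (attained at k = 0)
  C[0][2] = min over k of (A[0][0] + B[0][2] = -5 + -1 = -6, A[0][1] + B[1][2] = 1 + 9 = 10, A[0][2] + B[2][2] = 5 + 4 = 9) = -6 (attained at k = 0)
  C[1][0] = min over k of (A[1][0] + B[0][0] = 8 + 0 = 8, A[1][1] + B[1][0] = 3 + 10 = 13, A[1][2] + B[2][0] = 0 + -5 = -5) = -5 (attained at k = 2)
  C[1][1] = min over k of (A[1][0] + B[0][1] = 8 + -5 = 3, A[1][1] + B[1][1] = 3 + 10 = 13, A[1][2] + B[2][1] = 0 + 8 = 8) = 3 (attained at k = 0)
  C[1][2] = min over k of (A[1][0] + B[0][2] = 8 + -1 = 7, A[1][1] + B[1][2] = 3 + 9 = 12, A[1][2] + B[2][2] = 0 + 4 = 4) = 4 (attained at k = 2)
  C[2][0] = min over k of (A[2][0] + B[0][0] = 9 + 0 = 9, A[2][1] + B[1][0] = 0 + 10 = 10, A[2][2] + B[2][0] = -3 + -5 = -8) = -8 (attained at k = 2)
  C[2][1] = min over k of (A[2][0] + B[0][1] = 9 + -5 = 4, A[2][1] + B[1][1] = 0 + 10 = 10, A[2][2] + B[2][1] = -3 + 8 = 5) = 4 (attained at k = 0)
  C[2][2] = min over k of (A[2][0] + B[0][2] = 9 + -1 = 8, A[2][1] + B[1][2] = 0 + 9 = 9, A[2][2] + B[2][2] = -3 + 4 = 1) = 1 (attained at k = 2)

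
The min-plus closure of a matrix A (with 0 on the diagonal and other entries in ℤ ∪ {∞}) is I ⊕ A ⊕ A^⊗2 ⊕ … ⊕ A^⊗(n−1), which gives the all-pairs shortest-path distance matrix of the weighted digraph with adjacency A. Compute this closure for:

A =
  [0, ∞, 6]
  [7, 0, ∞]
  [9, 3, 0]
Closure =
  [0, 9, 6]
  [7, 0, 13]
  [9, 3, 0]

This is the Floyd-Warshall all-pairs shortest-path computation. For each intermediate vertex k = 0, 1, …, 2, update dist[i][j] ← min(dist[i][j], dist[i][k] + dist[k][j]). The final matrix gives, for each (i, j), the minimum total weight of any directed path from i to j (possibly empty when i = j).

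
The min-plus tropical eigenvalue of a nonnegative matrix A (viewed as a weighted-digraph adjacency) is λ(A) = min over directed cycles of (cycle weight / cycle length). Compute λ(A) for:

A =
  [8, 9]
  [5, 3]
λ(A) = 3

Enumerate directed cycles and compute their means (weight / length). Sample:
  cycle 0 → 0: weight = 8, length = 1, mean = 8/1 ≈ 8.000
  cycle 1 → 1: weight = 3, length = 1, mean = 3/1 ≈ 3.000
  cycle 0 → 1 → 0: weight = 14, length = 2, mean = 14/2 ≈ 7.000
  cycle 1 → 0 → 1: weight = 14, length = 2, mean = 14/2 ≈ 7.000
Minimum mean = 3.000, attained e.g. along the cycle 1 → 1 with weight 3 and length 1. So λ(A) = 3/1 = 3.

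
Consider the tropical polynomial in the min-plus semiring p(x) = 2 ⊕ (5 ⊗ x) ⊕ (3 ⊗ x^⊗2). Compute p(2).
p(2) = 2

A tropical monomial a ⊗ x^⊗i evaluates to a + i · x. Evaluating each term at x = 2:
  Term 0 contributes 2 + 0 · 2 = 2
  Term 1 contributes 5 + 1 · 2 = 7
  Term 2 contributes 3 + 2 · 2 = 7
p(2) = ⊕ of these = min[2, 7, 7] = 2.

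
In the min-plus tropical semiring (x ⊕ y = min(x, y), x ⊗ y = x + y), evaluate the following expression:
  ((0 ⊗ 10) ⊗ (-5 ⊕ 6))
((0 ⊗ 10) ⊗ (-5 ⊕ 6)) = 5

Expand innermost to outermost. Recall ⊕ takes the minimum of its arguments and ⊗ takes their sum. Working out the expression ((0 ⊗ 10) ⊗ (-5 ⊕ 6)) gives 5.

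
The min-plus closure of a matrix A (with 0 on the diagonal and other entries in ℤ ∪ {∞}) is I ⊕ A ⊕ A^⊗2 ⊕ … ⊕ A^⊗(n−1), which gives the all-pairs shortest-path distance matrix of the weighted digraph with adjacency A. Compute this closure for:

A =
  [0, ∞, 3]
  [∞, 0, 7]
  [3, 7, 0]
Closure =
  [0, 10, 3]
  [10, 0, 7]
  [3, 7, 0]

This is the Floyd-Warshall all-pairs shortest-path computation. For each intermediate vertex k = 0, 1, …, 2, update dist[i][j] ← min(dist[i][j], dist[i][k] + dist[k][j]). The final matrix gives, for each (i, j), the minimum total weight of any directed path from i to j (possibly empty when i = j).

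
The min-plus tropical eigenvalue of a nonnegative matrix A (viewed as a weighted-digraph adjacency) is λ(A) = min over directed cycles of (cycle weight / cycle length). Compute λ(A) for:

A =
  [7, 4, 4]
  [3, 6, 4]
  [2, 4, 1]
λ(A) = 1

Enumerate directed cycles and compute their means (weight / length). Sample:
  cycle 0 → 0: weight = 7, length = 1, mean = 7/1 ≈ 7.000
  cycle 1 → 1: weight = 6, length = 1, mean = 6/1 ≈ 6.000
  cycle 2 → 2: weight = 1, length = 1, mean = 1/1 ≈ 1.000
  cycle 0 → 1 → 0: weight = 7, length = 2, mean = 7/2 ≈ 3.500
  cycle 0 → 2 → 0: weight = 6, length = 2, mean = 6/2 ≈ 3.000
  cycle 1 → 0 → 1: weight = 7, length = 2, mean = 7/2 ≈ 3.500
Minimum mean = 1.000, attained e.g. along the cycle 2 → 2 with weight 1 and length 1. So λ(A) = 1/1 = 1.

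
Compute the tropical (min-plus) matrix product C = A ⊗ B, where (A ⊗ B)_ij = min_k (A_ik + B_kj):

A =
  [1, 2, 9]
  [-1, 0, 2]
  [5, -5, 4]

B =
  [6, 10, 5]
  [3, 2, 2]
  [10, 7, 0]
A ⊗ B =
  [5, 4, 4]
  [3, 2, 2]
  [-2, -3, -3]

Apply the min-plus product entry-by-entry:
  C[0][0] = min over k of (A[0][0] + B[0][0] = 1 + 6 = 7, A[0][1] + B[1][0] = 2 + 3 = 5, A[0][2] + B[2][0] = 9 + 10 = 19) = 5 (attained at k = 1)
  C[0][1] = min over k of (A[0][0] + B[0][1] = 1 + 10 = 11, A[0][1] + B[1][1] = 2 + 2 = 4, A[0][2] + B[2][1] = 9 + 7 = 16) = 4 (attained at k = 1)
  C[0][2] = min over k of (A[0][0] + B[0][2] = 1 + 5 = 6, A[0][1] + B[1][2] = 2 + 2 = 4, A[0][2] + B[2][2] = 9 + 0 = 9) = 4 (attained at k = 1)
  C[1][0] = min over k of (A[1][0] + B[0][0] = -1 + 6 = 5, A[1][1] + B[1][0] = 0 + 3 = 3, A[1][2] + B[2][0] = 2 + 10 = 12) = 3 (attained at k = 1)
  C[1][1] = min over k of (A[1][0] + B[0][1] = -1 + 10 = 9, A[1][1] + B[1][1] = 0 + 2 = 2, A[1][2] + B[2][1] = 2 + 7 = 9) = 2 (attained at k = 1)
  C[1][2] = min over k of (A[1][0] + B[0][2] = -1 + 5 = 4, A[1][1] + B[1][2] = 0 + 2 = 2, A[1][2] + B[2][2] = 2 + 0 = 2) = 2 (attained at k = 1)
  C[2][0] = min over k of (A[2][0] + B[0][0] = 5 + 6 = 11, A[2][1] + B[1][0] = -5 + 3 = -2, A[2][2] + B[2][0] = 4 + 10 = 14) = -2 (attained at k = 1)
  C[2][1] = min over k of (A[2][0] + B[0][1] = 5 + 10 = 15, A[2][1] + B[1][1] = -5 + 2 = -3, A[2][2] + B[2][1] = 4 + 7 = 11) = -3 (attained at k = 1)
  C[2][2] = min over k of (A[2][0] + B[0][2] = 5 + 5 = 10, A[2][1] + B[1][2] = -5 + 2 = -3, A[2][2] + B[2][2] = 4 + 0 = 4) = -3 (attained at k = 1)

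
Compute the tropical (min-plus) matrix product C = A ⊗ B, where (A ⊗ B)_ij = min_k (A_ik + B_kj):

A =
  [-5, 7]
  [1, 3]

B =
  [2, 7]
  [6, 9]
A ⊗ B =
  [-3, 2]
  [3, 8]

Apply the min-plus product entry-by-entry:
  C[0][0] = min over k of (A[0][0] + B[0][0] = -5 + 2 = -3, A[0][1] + B[1][0] = 7 + 6 = 13) = -3 (attained at k = 0)
  C[0][1] = min over k of (A[0][0] + B[0][1] = -5 + 7 = 2, A[0][1] + B[1][1] = 7 + 9 = 16) = 2 (attained at k = 0)
  C[1][0] = min over k of (A[1][0] + B[0][0] = 1 + 2 = 3, A[1][1] + B[1][0] = 3 + 6 = 9) = 3 (attained at k = 0)
  C[1][1] = min over k of (A[1][0] + B[0][1] = 1 + 7 = 8, A[1][1] + B[1][1] = 3 + 9 = 12) = 8 (attained at k = 0)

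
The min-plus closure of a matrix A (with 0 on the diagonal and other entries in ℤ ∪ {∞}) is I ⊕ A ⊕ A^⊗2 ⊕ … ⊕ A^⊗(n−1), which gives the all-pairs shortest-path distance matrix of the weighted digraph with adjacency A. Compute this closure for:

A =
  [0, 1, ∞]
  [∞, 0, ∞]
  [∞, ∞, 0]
Closure =
  [0, 1, ∞]
  [∞, 0, ∞]
  [∞, ∞, 0]

This is the Floyd-Warshall all-pairs shortest-path computation. For each intermediate vertex k = 0, 1, …, 2, update dist[i][j] ← min(dist[i][j], dist[i][k] + dist[k][j]). The final matrix gives, for each (i, j), the minimum total weight of any directed path from i to j (possibly empty when i = j).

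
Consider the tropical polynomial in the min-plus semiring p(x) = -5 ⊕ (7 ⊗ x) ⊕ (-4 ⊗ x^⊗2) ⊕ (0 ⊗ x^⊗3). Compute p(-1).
p(-1) = -6

A tropical monomial a ⊗ x^⊗i evaluates to a + i · x. Evaluating each term at x = -1:
  Term 0 contributes -5 + 0 · -1 = -5
  Term 1 contributes 7 + 1 · -1 = 6
  Term 2 contributes -4 + 2 · -1 = -6
  Term 3 contributes 0 + 3 · -1 = -3
p(-1) = ⊕ of these = min[-5, 6, -6, -3] = -6.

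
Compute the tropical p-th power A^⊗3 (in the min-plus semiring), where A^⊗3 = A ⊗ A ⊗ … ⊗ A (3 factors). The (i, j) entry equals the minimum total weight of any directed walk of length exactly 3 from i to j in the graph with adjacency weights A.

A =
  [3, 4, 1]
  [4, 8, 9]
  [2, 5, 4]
A^⊗3 =
  [6, 7, 4]
  [7, 10, 8]
  [5, 8, 6]

Each entry (A^⊗3)_ij equals the minimum over all length-3 walks i = v_0 → v_1 → … → v_3 = j of Σ_t A[v_t][v_{t+1}]. For example, for (i, j) = (0, 2) we minimise over 9 possible intermediate vertex sequences; the minimum is 4, attained along the walk 0 → 2 → 0 → 2.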